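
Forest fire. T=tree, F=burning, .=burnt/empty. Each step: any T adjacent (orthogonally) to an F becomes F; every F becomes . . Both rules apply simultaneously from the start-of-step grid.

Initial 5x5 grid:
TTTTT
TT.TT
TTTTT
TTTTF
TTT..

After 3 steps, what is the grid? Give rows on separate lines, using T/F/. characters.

Step 1: 2 trees catch fire, 1 burn out
  TTTTT
  TT.TT
  TTTTF
  TTTF.
  TTT..
Step 2: 3 trees catch fire, 2 burn out
  TTTTT
  TT.TF
  TTTF.
  TTF..
  TTT..
Step 3: 5 trees catch fire, 3 burn out
  TTTTF
  TT.F.
  TTF..
  TF...
  TTF..

TTTTF
TT.F.
TTF..
TF...
TTF..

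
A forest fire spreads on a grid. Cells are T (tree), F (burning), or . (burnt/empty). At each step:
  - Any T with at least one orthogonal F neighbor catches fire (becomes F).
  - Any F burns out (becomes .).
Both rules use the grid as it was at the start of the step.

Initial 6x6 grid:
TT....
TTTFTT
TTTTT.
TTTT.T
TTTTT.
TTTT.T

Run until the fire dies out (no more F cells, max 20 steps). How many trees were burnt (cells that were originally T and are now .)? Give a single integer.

Answer: 25

Derivation:
Step 1: +3 fires, +1 burnt (F count now 3)
Step 2: +5 fires, +3 burnt (F count now 5)
Step 3: +5 fires, +5 burnt (F count now 5)
Step 4: +6 fires, +5 burnt (F count now 6)
Step 5: +3 fires, +6 burnt (F count now 3)
Step 6: +2 fires, +3 burnt (F count now 2)
Step 7: +1 fires, +2 burnt (F count now 1)
Step 8: +0 fires, +1 burnt (F count now 0)
Fire out after step 8
Initially T: 27, now '.': 34
Total burnt (originally-T cells now '.'): 25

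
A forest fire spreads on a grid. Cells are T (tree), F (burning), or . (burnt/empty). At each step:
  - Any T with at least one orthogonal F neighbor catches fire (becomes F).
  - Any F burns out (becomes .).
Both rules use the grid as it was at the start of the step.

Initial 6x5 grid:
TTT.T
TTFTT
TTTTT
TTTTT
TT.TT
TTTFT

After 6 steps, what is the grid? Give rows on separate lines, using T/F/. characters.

Step 1: 7 trees catch fire, 2 burn out
  TTF.T
  TF.FT
  TTFTT
  TTTTT
  TT.FT
  TTF.F
Step 2: 9 trees catch fire, 7 burn out
  TF..T
  F...F
  TF.FT
  TTFFT
  TT..F
  TF...
Step 3: 8 trees catch fire, 9 burn out
  F...F
  .....
  F...F
  TF..F
  TF...
  F....
Step 4: 2 trees catch fire, 8 burn out
  .....
  .....
  .....
  F....
  F....
  .....
Step 5: 0 trees catch fire, 2 burn out
  .....
  .....
  .....
  .....
  .....
  .....
Step 6: 0 trees catch fire, 0 burn out
  .....
  .....
  .....
  .....
  .....
  .....

.....
.....
.....
.....
.....
.....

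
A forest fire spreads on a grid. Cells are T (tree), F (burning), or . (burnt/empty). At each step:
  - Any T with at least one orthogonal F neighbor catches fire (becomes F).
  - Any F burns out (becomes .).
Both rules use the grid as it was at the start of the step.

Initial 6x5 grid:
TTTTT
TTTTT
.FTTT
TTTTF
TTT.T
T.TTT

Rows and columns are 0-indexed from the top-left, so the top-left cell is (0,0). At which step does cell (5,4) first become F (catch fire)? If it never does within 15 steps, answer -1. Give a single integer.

Step 1: cell (5,4)='T' (+6 fires, +2 burnt)
Step 2: cell (5,4)='F' (+9 fires, +6 burnt)
  -> target ignites at step 2
Step 3: cell (5,4)='.' (+7 fires, +9 burnt)
Step 4: cell (5,4)='.' (+3 fires, +7 burnt)
Step 5: cell (5,4)='.' (+0 fires, +3 burnt)
  fire out at step 5

2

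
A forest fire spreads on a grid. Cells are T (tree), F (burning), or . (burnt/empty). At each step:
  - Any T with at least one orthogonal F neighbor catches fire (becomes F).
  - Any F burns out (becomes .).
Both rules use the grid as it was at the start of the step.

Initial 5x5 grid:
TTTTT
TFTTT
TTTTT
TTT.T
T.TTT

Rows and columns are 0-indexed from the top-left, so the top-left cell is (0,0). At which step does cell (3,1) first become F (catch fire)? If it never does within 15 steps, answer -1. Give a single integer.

Step 1: cell (3,1)='T' (+4 fires, +1 burnt)
Step 2: cell (3,1)='F' (+6 fires, +4 burnt)
  -> target ignites at step 2
Step 3: cell (3,1)='.' (+5 fires, +6 burnt)
Step 4: cell (3,1)='.' (+4 fires, +5 burnt)
Step 5: cell (3,1)='.' (+2 fires, +4 burnt)
Step 6: cell (3,1)='.' (+1 fires, +2 burnt)
Step 7: cell (3,1)='.' (+0 fires, +1 burnt)
  fire out at step 7

2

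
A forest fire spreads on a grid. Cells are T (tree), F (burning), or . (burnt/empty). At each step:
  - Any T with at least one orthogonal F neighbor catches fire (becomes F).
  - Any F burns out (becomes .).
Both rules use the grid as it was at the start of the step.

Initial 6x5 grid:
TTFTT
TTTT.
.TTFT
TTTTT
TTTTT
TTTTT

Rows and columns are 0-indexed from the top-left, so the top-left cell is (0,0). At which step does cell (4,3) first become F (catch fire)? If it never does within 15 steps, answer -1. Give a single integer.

Step 1: cell (4,3)='T' (+7 fires, +2 burnt)
Step 2: cell (4,3)='F' (+7 fires, +7 burnt)
  -> target ignites at step 2
Step 3: cell (4,3)='.' (+5 fires, +7 burnt)
Step 4: cell (4,3)='.' (+4 fires, +5 burnt)
Step 5: cell (4,3)='.' (+2 fires, +4 burnt)
Step 6: cell (4,3)='.' (+1 fires, +2 burnt)
Step 7: cell (4,3)='.' (+0 fires, +1 burnt)
  fire out at step 7

2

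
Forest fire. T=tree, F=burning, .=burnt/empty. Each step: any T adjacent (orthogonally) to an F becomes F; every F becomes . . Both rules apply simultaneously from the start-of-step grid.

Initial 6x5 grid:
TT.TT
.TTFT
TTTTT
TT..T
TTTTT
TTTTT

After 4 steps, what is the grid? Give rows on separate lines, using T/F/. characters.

Step 1: 4 trees catch fire, 1 burn out
  TT.FT
  .TF.F
  TTTFT
  TT..T
  TTTTT
  TTTTT
Step 2: 4 trees catch fire, 4 burn out
  TT..F
  .F...
  TTF.F
  TT..T
  TTTTT
  TTTTT
Step 3: 3 trees catch fire, 4 burn out
  TF...
  .....
  TF...
  TT..F
  TTTTT
  TTTTT
Step 4: 4 trees catch fire, 3 burn out
  F....
  .....
  F....
  TF...
  TTTTF
  TTTTT

F....
.....
F....
TF...
TTTTF
TTTTT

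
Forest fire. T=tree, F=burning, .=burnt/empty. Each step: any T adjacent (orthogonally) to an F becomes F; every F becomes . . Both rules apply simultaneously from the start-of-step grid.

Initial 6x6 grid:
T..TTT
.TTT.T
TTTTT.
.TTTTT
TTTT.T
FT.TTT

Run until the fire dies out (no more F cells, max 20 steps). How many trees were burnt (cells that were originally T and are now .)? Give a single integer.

Step 1: +2 fires, +1 burnt (F count now 2)
Step 2: +1 fires, +2 burnt (F count now 1)
Step 3: +2 fires, +1 burnt (F count now 2)
Step 4: +3 fires, +2 burnt (F count now 3)
Step 5: +5 fires, +3 burnt (F count now 5)
Step 6: +4 fires, +5 burnt (F count now 4)
Step 7: +4 fires, +4 burnt (F count now 4)
Step 8: +2 fires, +4 burnt (F count now 2)
Step 9: +1 fires, +2 burnt (F count now 1)
Step 10: +1 fires, +1 burnt (F count now 1)
Step 11: +1 fires, +1 burnt (F count now 1)
Step 12: +0 fires, +1 burnt (F count now 0)
Fire out after step 12
Initially T: 27, now '.': 35
Total burnt (originally-T cells now '.'): 26

Answer: 26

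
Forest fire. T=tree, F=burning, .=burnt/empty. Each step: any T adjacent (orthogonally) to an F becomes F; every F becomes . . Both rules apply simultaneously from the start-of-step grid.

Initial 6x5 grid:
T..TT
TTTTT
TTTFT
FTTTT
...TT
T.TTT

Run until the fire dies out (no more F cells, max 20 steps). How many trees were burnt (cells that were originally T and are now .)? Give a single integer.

Answer: 21

Derivation:
Step 1: +6 fires, +2 burnt (F count now 6)
Step 2: +8 fires, +6 burnt (F count now 8)
Step 3: +5 fires, +8 burnt (F count now 5)
Step 4: +2 fires, +5 burnt (F count now 2)
Step 5: +0 fires, +2 burnt (F count now 0)
Fire out after step 5
Initially T: 22, now '.': 29
Total burnt (originally-T cells now '.'): 21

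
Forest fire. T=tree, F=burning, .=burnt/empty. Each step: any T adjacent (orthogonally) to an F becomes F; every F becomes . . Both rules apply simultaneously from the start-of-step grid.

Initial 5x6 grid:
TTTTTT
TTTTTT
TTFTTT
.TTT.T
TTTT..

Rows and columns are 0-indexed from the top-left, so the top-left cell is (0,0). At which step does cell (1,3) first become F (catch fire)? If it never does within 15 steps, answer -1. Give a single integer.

Step 1: cell (1,3)='T' (+4 fires, +1 burnt)
Step 2: cell (1,3)='F' (+8 fires, +4 burnt)
  -> target ignites at step 2
Step 3: cell (1,3)='.' (+7 fires, +8 burnt)
Step 4: cell (1,3)='.' (+5 fires, +7 burnt)
Step 5: cell (1,3)='.' (+1 fires, +5 burnt)
Step 6: cell (1,3)='.' (+0 fires, +1 burnt)
  fire out at step 6

2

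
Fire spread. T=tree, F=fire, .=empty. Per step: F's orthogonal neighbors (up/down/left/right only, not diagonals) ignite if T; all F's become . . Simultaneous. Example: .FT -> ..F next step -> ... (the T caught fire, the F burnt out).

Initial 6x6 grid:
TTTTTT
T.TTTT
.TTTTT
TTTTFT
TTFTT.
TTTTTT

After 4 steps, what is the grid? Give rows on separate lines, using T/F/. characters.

Step 1: 8 trees catch fire, 2 burn out
  TTTTTT
  T.TTTT
  .TTTFT
  TTFF.F
  TF.FF.
  TTFTTT
Step 2: 9 trees catch fire, 8 burn out
  TTTTTT
  T.TTFT
  .TFF.F
  TF....
  F.....
  TF.FFT
Step 3: 8 trees catch fire, 9 burn out
  TTTTFT
  T.FF.F
  .F....
  F.....
  ......
  F....F
Step 4: 3 trees catch fire, 8 burn out
  TTFF.F
  T.....
  ......
  ......
  ......
  ......

TTFF.F
T.....
......
......
......
......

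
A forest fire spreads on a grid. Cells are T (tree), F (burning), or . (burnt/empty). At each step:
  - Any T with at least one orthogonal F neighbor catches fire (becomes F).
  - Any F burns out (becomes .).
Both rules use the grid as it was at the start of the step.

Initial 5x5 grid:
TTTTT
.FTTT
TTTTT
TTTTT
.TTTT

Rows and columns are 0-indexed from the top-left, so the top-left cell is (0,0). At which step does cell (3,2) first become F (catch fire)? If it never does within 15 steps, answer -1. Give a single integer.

Step 1: cell (3,2)='T' (+3 fires, +1 burnt)
Step 2: cell (3,2)='T' (+6 fires, +3 burnt)
Step 3: cell (3,2)='F' (+6 fires, +6 burnt)
  -> target ignites at step 3
Step 4: cell (3,2)='.' (+4 fires, +6 burnt)
Step 5: cell (3,2)='.' (+2 fires, +4 burnt)
Step 6: cell (3,2)='.' (+1 fires, +2 burnt)
Step 7: cell (3,2)='.' (+0 fires, +1 burnt)
  fire out at step 7

3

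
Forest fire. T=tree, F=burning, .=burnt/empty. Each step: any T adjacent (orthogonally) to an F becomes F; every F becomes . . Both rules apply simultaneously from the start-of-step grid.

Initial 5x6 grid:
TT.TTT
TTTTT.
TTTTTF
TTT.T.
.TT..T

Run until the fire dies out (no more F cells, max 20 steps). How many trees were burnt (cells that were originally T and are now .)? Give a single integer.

Answer: 21

Derivation:
Step 1: +1 fires, +1 burnt (F count now 1)
Step 2: +3 fires, +1 burnt (F count now 3)
Step 3: +3 fires, +3 burnt (F count now 3)
Step 4: +5 fires, +3 burnt (F count now 5)
Step 5: +4 fires, +5 burnt (F count now 4)
Step 6: +4 fires, +4 burnt (F count now 4)
Step 7: +1 fires, +4 burnt (F count now 1)
Step 8: +0 fires, +1 burnt (F count now 0)
Fire out after step 8
Initially T: 22, now '.': 29
Total burnt (originally-T cells now '.'): 21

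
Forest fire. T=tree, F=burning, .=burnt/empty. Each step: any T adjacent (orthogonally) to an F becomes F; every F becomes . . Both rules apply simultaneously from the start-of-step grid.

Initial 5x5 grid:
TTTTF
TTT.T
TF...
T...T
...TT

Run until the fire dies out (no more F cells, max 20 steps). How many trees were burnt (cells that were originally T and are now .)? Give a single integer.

Step 1: +4 fires, +2 burnt (F count now 4)
Step 2: +5 fires, +4 burnt (F count now 5)
Step 3: +1 fires, +5 burnt (F count now 1)
Step 4: +0 fires, +1 burnt (F count now 0)
Fire out after step 4
Initially T: 13, now '.': 22
Total burnt (originally-T cells now '.'): 10

Answer: 10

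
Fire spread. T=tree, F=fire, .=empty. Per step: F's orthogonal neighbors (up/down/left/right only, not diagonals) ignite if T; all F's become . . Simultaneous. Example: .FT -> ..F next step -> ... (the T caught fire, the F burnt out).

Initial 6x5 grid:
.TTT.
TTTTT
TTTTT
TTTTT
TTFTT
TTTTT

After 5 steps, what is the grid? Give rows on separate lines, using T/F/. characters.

Step 1: 4 trees catch fire, 1 burn out
  .TTT.
  TTTTT
  TTTTT
  TTFTT
  TF.FT
  TTFTT
Step 2: 7 trees catch fire, 4 burn out
  .TTT.
  TTTTT
  TTFTT
  TF.FT
  F...F
  TF.FT
Step 3: 7 trees catch fire, 7 burn out
  .TTT.
  TTFTT
  TF.FT
  F...F
  .....
  F...F
Step 4: 5 trees catch fire, 7 burn out
  .TFT.
  TF.FT
  F...F
  .....
  .....
  .....
Step 5: 4 trees catch fire, 5 burn out
  .F.F.
  F...F
  .....
  .....
  .....
  .....

.F.F.
F...F
.....
.....
.....
.....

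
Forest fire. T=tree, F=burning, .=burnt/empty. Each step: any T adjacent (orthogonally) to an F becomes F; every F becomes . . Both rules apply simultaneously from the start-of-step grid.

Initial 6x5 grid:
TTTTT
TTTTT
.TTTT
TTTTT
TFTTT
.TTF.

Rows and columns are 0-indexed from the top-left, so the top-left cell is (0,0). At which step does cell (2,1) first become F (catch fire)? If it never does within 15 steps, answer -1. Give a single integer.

Step 1: cell (2,1)='T' (+6 fires, +2 burnt)
Step 2: cell (2,1)='F' (+5 fires, +6 burnt)
  -> target ignites at step 2
Step 3: cell (2,1)='.' (+4 fires, +5 burnt)
Step 4: cell (2,1)='.' (+5 fires, +4 burnt)
Step 5: cell (2,1)='.' (+4 fires, +5 burnt)
Step 6: cell (2,1)='.' (+1 fires, +4 burnt)
Step 7: cell (2,1)='.' (+0 fires, +1 burnt)
  fire out at step 7

2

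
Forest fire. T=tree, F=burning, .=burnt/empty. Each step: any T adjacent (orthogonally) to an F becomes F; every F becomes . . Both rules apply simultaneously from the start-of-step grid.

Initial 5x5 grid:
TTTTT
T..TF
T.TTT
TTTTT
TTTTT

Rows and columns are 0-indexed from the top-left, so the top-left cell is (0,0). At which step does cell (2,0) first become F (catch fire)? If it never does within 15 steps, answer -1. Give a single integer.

Step 1: cell (2,0)='T' (+3 fires, +1 burnt)
Step 2: cell (2,0)='T' (+3 fires, +3 burnt)
Step 3: cell (2,0)='T' (+4 fires, +3 burnt)
Step 4: cell (2,0)='T' (+3 fires, +4 burnt)
Step 5: cell (2,0)='T' (+3 fires, +3 burnt)
Step 6: cell (2,0)='T' (+3 fires, +3 burnt)
Step 7: cell (2,0)='F' (+2 fires, +3 burnt)
  -> target ignites at step 7
Step 8: cell (2,0)='.' (+0 fires, +2 burnt)
  fire out at step 8

7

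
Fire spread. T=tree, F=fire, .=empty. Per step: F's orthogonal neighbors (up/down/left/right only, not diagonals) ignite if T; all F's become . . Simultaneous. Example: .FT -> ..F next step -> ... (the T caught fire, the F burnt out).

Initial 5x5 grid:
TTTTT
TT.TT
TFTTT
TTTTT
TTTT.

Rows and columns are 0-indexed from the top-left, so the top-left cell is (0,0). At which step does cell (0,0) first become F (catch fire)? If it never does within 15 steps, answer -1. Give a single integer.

Step 1: cell (0,0)='T' (+4 fires, +1 burnt)
Step 2: cell (0,0)='T' (+6 fires, +4 burnt)
Step 3: cell (0,0)='F' (+7 fires, +6 burnt)
  -> target ignites at step 3
Step 4: cell (0,0)='.' (+4 fires, +7 burnt)
Step 5: cell (0,0)='.' (+1 fires, +4 burnt)
Step 6: cell (0,0)='.' (+0 fires, +1 burnt)
  fire out at step 6

3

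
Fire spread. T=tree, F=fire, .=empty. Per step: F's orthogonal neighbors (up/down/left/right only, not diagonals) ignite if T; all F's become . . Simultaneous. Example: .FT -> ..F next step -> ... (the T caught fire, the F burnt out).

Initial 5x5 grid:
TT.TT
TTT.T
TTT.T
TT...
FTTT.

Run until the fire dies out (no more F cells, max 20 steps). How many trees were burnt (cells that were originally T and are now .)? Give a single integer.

Answer: 13

Derivation:
Step 1: +2 fires, +1 burnt (F count now 2)
Step 2: +3 fires, +2 burnt (F count now 3)
Step 3: +3 fires, +3 burnt (F count now 3)
Step 4: +3 fires, +3 burnt (F count now 3)
Step 5: +2 fires, +3 burnt (F count now 2)
Step 6: +0 fires, +2 burnt (F count now 0)
Fire out after step 6
Initially T: 17, now '.': 21
Total burnt (originally-T cells now '.'): 13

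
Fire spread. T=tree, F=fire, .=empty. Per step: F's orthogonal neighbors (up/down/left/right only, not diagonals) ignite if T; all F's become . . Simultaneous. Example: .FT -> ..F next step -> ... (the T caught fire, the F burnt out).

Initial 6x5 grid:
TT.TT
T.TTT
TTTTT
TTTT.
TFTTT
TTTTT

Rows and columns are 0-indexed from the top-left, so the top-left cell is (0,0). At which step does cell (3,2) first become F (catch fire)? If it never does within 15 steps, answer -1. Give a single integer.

Step 1: cell (3,2)='T' (+4 fires, +1 burnt)
Step 2: cell (3,2)='F' (+6 fires, +4 burnt)
  -> target ignites at step 2
Step 3: cell (3,2)='.' (+5 fires, +6 burnt)
Step 4: cell (3,2)='.' (+4 fires, +5 burnt)
Step 5: cell (3,2)='.' (+3 fires, +4 burnt)
Step 6: cell (3,2)='.' (+3 fires, +3 burnt)
Step 7: cell (3,2)='.' (+1 fires, +3 burnt)
Step 8: cell (3,2)='.' (+0 fires, +1 burnt)
  fire out at step 8

2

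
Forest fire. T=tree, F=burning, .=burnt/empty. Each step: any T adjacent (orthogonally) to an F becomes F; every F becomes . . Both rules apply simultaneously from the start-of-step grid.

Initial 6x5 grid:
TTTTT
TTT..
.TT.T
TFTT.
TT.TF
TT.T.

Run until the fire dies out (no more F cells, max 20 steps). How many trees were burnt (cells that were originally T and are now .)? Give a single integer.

Step 1: +5 fires, +2 burnt (F count now 5)
Step 2: +6 fires, +5 burnt (F count now 6)
Step 3: +4 fires, +6 burnt (F count now 4)
Step 4: +2 fires, +4 burnt (F count now 2)
Step 5: +1 fires, +2 burnt (F count now 1)
Step 6: +1 fires, +1 burnt (F count now 1)
Step 7: +0 fires, +1 burnt (F count now 0)
Fire out after step 7
Initially T: 20, now '.': 29
Total burnt (originally-T cells now '.'): 19

Answer: 19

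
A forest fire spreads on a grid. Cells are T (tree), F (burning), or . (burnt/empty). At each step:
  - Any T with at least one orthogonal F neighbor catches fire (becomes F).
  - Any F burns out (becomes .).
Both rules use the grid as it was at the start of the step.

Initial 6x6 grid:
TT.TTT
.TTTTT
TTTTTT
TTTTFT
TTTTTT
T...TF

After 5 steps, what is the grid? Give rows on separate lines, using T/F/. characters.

Step 1: 6 trees catch fire, 2 burn out
  TT.TTT
  .TTTTT
  TTTTFT
  TTTF.F
  TTTTFF
  T...F.
Step 2: 5 trees catch fire, 6 burn out
  TT.TTT
  .TTTFT
  TTTF.F
  TTF...
  TTTF..
  T.....
Step 3: 6 trees catch fire, 5 burn out
  TT.TFT
  .TTF.F
  TTF...
  TF....
  TTF...
  T.....
Step 4: 6 trees catch fire, 6 burn out
  TT.F.F
  .TF...
  TF....
  F.....
  TF....
  T.....
Step 5: 3 trees catch fire, 6 burn out
  TT....
  .F....
  F.....
  ......
  F.....
  T.....

TT....
.F....
F.....
......
F.....
T.....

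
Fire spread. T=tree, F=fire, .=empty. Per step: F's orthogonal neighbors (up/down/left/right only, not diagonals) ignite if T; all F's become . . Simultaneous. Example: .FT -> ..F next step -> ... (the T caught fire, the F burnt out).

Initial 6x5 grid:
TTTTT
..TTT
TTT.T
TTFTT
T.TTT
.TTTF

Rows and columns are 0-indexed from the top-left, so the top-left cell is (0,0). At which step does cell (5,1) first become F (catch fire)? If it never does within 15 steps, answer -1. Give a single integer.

Step 1: cell (5,1)='T' (+6 fires, +2 burnt)
Step 2: cell (5,1)='T' (+6 fires, +6 burnt)
Step 3: cell (5,1)='F' (+6 fires, +6 burnt)
  -> target ignites at step 3
Step 4: cell (5,1)='.' (+3 fires, +6 burnt)
Step 5: cell (5,1)='.' (+2 fires, +3 burnt)
Step 6: cell (5,1)='.' (+0 fires, +2 burnt)
  fire out at step 6

3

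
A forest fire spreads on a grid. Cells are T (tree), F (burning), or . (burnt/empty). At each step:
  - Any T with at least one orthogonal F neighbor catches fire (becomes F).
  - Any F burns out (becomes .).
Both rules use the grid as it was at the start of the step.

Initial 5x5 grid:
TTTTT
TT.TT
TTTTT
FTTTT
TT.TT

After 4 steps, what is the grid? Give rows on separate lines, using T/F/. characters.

Step 1: 3 trees catch fire, 1 burn out
  TTTTT
  TT.TT
  FTTTT
  .FTTT
  FT.TT
Step 2: 4 trees catch fire, 3 burn out
  TTTTT
  FT.TT
  .FTTT
  ..FTT
  .F.TT
Step 3: 4 trees catch fire, 4 burn out
  FTTTT
  .F.TT
  ..FTT
  ...FT
  ...TT
Step 4: 4 trees catch fire, 4 burn out
  .FTTT
  ...TT
  ...FT
  ....F
  ...FT

.FTTT
...TT
...FT
....F
...FT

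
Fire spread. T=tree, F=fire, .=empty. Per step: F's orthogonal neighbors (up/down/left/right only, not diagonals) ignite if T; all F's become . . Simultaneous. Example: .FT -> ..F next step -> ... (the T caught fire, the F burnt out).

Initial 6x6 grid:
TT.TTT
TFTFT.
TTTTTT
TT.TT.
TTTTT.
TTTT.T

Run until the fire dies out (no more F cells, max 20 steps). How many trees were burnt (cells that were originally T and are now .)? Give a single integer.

Answer: 27

Derivation:
Step 1: +7 fires, +2 burnt (F count now 7)
Step 2: +7 fires, +7 burnt (F count now 7)
Step 3: +6 fires, +7 burnt (F count now 6)
Step 4: +5 fires, +6 burnt (F count now 5)
Step 5: +2 fires, +5 burnt (F count now 2)
Step 6: +0 fires, +2 burnt (F count now 0)
Fire out after step 6
Initially T: 28, now '.': 35
Total burnt (originally-T cells now '.'): 27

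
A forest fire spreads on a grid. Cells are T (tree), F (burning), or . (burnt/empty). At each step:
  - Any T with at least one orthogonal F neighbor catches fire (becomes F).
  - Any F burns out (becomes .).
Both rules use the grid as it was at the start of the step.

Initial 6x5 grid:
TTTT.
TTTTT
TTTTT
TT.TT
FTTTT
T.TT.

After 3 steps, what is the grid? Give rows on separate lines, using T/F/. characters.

Step 1: 3 trees catch fire, 1 burn out
  TTTT.
  TTTTT
  TTTTT
  FT.TT
  .FTTT
  F.TT.
Step 2: 3 trees catch fire, 3 burn out
  TTTT.
  TTTTT
  FTTTT
  .F.TT
  ..FTT
  ..TT.
Step 3: 4 trees catch fire, 3 burn out
  TTTT.
  FTTTT
  .FTTT
  ...TT
  ...FT
  ..FT.

TTTT.
FTTTT
.FTTT
...TT
...FT
..FT.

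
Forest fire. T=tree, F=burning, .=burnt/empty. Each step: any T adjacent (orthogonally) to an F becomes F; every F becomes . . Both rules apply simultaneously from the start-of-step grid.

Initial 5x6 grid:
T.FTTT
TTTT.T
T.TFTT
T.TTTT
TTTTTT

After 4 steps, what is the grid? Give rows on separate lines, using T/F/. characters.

Step 1: 6 trees catch fire, 2 burn out
  T..FTT
  TTFF.T
  T.F.FT
  T.TFTT
  TTTTTT
Step 2: 6 trees catch fire, 6 burn out
  T...FT
  TF...T
  T....F
  T.F.FT
  TTTFTT
Step 3: 6 trees catch fire, 6 burn out
  T....F
  F....F
  T.....
  T....F
  TTF.FT
Step 4: 4 trees catch fire, 6 burn out
  F.....
  ......
  F.....
  T.....
  TF...F

F.....
......
F.....
T.....
TF...F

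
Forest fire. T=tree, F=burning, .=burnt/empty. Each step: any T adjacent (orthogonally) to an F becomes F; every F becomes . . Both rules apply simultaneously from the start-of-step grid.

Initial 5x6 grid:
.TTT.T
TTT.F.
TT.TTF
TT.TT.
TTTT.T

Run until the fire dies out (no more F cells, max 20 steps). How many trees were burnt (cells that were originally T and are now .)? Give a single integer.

Answer: 18

Derivation:
Step 1: +1 fires, +2 burnt (F count now 1)
Step 2: +2 fires, +1 burnt (F count now 2)
Step 3: +1 fires, +2 burnt (F count now 1)
Step 4: +1 fires, +1 burnt (F count now 1)
Step 5: +1 fires, +1 burnt (F count now 1)
Step 6: +1 fires, +1 burnt (F count now 1)
Step 7: +2 fires, +1 burnt (F count now 2)
Step 8: +2 fires, +2 burnt (F count now 2)
Step 9: +2 fires, +2 burnt (F count now 2)
Step 10: +3 fires, +2 burnt (F count now 3)
Step 11: +1 fires, +3 burnt (F count now 1)
Step 12: +1 fires, +1 burnt (F count now 1)
Step 13: +0 fires, +1 burnt (F count now 0)
Fire out after step 13
Initially T: 20, now '.': 28
Total burnt (originally-T cells now '.'): 18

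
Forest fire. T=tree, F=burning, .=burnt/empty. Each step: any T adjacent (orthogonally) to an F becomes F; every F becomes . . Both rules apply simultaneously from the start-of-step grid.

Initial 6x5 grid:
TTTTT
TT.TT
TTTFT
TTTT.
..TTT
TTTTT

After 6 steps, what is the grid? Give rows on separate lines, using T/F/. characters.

Step 1: 4 trees catch fire, 1 burn out
  TTTTT
  TT.FT
  TTF.F
  TTTF.
  ..TTT
  TTTTT
Step 2: 5 trees catch fire, 4 burn out
  TTTFT
  TT..F
  TF...
  TTF..
  ..TFT
  TTTTT
Step 3: 8 trees catch fire, 5 burn out
  TTF.F
  TF...
  F....
  TF...
  ..F.F
  TTTFT
Step 4: 5 trees catch fire, 8 burn out
  TF...
  F....
  .....
  F....
  .....
  TTF.F
Step 5: 2 trees catch fire, 5 burn out
  F....
  .....
  .....
  .....
  .....
  TF...
Step 6: 1 trees catch fire, 2 burn out
  .....
  .....
  .....
  .....
  .....
  F....

.....
.....
.....
.....
.....
F....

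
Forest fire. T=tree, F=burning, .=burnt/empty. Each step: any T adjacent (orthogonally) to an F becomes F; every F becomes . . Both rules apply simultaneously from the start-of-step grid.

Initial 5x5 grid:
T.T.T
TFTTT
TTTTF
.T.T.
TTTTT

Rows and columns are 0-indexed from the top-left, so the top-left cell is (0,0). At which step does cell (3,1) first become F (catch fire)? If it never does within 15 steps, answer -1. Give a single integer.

Step 1: cell (3,1)='T' (+5 fires, +2 burnt)
Step 2: cell (3,1)='F' (+8 fires, +5 burnt)
  -> target ignites at step 2
Step 3: cell (3,1)='.' (+2 fires, +8 burnt)
Step 4: cell (3,1)='.' (+3 fires, +2 burnt)
Step 5: cell (3,1)='.' (+0 fires, +3 burnt)
  fire out at step 5

2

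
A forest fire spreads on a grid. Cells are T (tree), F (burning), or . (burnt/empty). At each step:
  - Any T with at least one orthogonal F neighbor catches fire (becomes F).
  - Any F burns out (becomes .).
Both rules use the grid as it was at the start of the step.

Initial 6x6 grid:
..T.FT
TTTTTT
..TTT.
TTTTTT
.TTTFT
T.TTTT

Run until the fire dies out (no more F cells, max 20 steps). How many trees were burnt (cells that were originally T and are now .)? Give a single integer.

Answer: 25

Derivation:
Step 1: +6 fires, +2 burnt (F count now 6)
Step 2: +8 fires, +6 burnt (F count now 8)
Step 3: +5 fires, +8 burnt (F count now 5)
Step 4: +4 fires, +5 burnt (F count now 4)
Step 5: +2 fires, +4 burnt (F count now 2)
Step 6: +0 fires, +2 burnt (F count now 0)
Fire out after step 6
Initially T: 26, now '.': 35
Total burnt (originally-T cells now '.'): 25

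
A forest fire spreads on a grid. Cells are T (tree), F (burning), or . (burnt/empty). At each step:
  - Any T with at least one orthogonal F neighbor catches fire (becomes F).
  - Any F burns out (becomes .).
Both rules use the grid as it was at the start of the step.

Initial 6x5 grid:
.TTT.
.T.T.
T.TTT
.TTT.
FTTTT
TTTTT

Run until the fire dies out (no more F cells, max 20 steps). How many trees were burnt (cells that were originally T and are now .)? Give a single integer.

Step 1: +2 fires, +1 burnt (F count now 2)
Step 2: +3 fires, +2 burnt (F count now 3)
Step 3: +3 fires, +3 burnt (F count now 3)
Step 4: +4 fires, +3 burnt (F count now 4)
Step 5: +2 fires, +4 burnt (F count now 2)
Step 6: +2 fires, +2 burnt (F count now 2)
Step 7: +1 fires, +2 burnt (F count now 1)
Step 8: +1 fires, +1 burnt (F count now 1)
Step 9: +1 fires, +1 burnt (F count now 1)
Step 10: +1 fires, +1 burnt (F count now 1)
Step 11: +0 fires, +1 burnt (F count now 0)
Fire out after step 11
Initially T: 21, now '.': 29
Total burnt (originally-T cells now '.'): 20

Answer: 20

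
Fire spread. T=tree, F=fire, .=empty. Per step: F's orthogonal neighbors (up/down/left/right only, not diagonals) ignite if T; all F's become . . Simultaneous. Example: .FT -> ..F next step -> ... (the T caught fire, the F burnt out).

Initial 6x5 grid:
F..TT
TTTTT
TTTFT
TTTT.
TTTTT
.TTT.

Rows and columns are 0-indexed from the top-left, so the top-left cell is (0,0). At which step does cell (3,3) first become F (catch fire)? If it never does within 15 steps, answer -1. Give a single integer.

Step 1: cell (3,3)='F' (+5 fires, +2 burnt)
  -> target ignites at step 1
Step 2: cell (3,3)='.' (+8 fires, +5 burnt)
Step 3: cell (3,3)='.' (+6 fires, +8 burnt)
Step 4: cell (3,3)='.' (+3 fires, +6 burnt)
Step 5: cell (3,3)='.' (+1 fires, +3 burnt)
Step 6: cell (3,3)='.' (+0 fires, +1 burnt)
  fire out at step 6

1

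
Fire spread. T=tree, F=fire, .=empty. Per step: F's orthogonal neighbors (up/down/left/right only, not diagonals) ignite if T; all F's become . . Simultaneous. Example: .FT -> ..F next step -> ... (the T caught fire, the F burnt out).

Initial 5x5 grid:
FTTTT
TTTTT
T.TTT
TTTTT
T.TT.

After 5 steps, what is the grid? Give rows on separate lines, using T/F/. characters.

Step 1: 2 trees catch fire, 1 burn out
  .FTTT
  FTTTT
  T.TTT
  TTTTT
  T.TT.
Step 2: 3 trees catch fire, 2 burn out
  ..FTT
  .FTTT
  F.TTT
  TTTTT
  T.TT.
Step 3: 3 trees catch fire, 3 burn out
  ...FT
  ..FTT
  ..TTT
  FTTTT
  T.TT.
Step 4: 5 trees catch fire, 3 burn out
  ....F
  ...FT
  ..FTT
  .FTTT
  F.TT.
Step 5: 3 trees catch fire, 5 burn out
  .....
  ....F
  ...FT
  ..FTT
  ..TT.

.....
....F
...FT
..FTT
..TT.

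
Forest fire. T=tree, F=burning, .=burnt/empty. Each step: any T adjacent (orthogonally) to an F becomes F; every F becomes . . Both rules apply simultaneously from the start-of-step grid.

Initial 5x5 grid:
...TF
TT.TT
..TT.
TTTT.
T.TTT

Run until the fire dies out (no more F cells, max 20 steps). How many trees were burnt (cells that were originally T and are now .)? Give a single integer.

Answer: 13

Derivation:
Step 1: +2 fires, +1 burnt (F count now 2)
Step 2: +1 fires, +2 burnt (F count now 1)
Step 3: +1 fires, +1 burnt (F count now 1)
Step 4: +2 fires, +1 burnt (F count now 2)
Step 5: +2 fires, +2 burnt (F count now 2)
Step 6: +3 fires, +2 burnt (F count now 3)
Step 7: +1 fires, +3 burnt (F count now 1)
Step 8: +1 fires, +1 burnt (F count now 1)
Step 9: +0 fires, +1 burnt (F count now 0)
Fire out after step 9
Initially T: 15, now '.': 23
Total burnt (originally-T cells now '.'): 13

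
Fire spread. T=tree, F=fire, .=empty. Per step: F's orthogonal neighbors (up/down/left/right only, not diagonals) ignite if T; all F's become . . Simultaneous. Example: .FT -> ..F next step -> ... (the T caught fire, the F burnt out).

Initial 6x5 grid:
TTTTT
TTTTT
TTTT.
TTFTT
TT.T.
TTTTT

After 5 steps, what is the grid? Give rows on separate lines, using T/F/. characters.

Step 1: 3 trees catch fire, 1 burn out
  TTTTT
  TTTTT
  TTFT.
  TF.FT
  TT.T.
  TTTTT
Step 2: 7 trees catch fire, 3 burn out
  TTTTT
  TTFTT
  TF.F.
  F...F
  TF.F.
  TTTTT
Step 3: 7 trees catch fire, 7 burn out
  TTFTT
  TF.FT
  F....
  .....
  F....
  TFTFT
Step 4: 7 trees catch fire, 7 burn out
  TF.FT
  F...F
  .....
  .....
  .....
  F.F.F
Step 5: 2 trees catch fire, 7 burn out
  F...F
  .....
  .....
  .....
  .....
  .....

F...F
.....
.....
.....
.....
.....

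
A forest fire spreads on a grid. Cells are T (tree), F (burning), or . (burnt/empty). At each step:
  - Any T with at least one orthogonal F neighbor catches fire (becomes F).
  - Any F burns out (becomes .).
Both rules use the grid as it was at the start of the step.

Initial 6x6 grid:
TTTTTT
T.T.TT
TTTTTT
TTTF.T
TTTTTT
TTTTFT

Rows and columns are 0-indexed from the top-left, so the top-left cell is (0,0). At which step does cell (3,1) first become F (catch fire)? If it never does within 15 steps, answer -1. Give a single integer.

Step 1: cell (3,1)='T' (+6 fires, +2 burnt)
Step 2: cell (3,1)='F' (+6 fires, +6 burnt)
  -> target ignites at step 2
Step 3: cell (3,1)='.' (+8 fires, +6 burnt)
Step 4: cell (3,1)='.' (+6 fires, +8 burnt)
Step 5: cell (3,1)='.' (+4 fires, +6 burnt)
Step 6: cell (3,1)='.' (+1 fires, +4 burnt)
Step 7: cell (3,1)='.' (+0 fires, +1 burnt)
  fire out at step 7

2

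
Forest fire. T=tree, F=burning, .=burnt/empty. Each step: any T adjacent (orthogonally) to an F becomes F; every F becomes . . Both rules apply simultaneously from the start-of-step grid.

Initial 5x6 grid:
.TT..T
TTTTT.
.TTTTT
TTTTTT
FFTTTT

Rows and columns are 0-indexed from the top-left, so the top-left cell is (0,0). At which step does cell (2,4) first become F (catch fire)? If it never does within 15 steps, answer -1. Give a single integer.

Step 1: cell (2,4)='T' (+3 fires, +2 burnt)
Step 2: cell (2,4)='T' (+3 fires, +3 burnt)
Step 3: cell (2,4)='T' (+4 fires, +3 burnt)
Step 4: cell (2,4)='T' (+6 fires, +4 burnt)
Step 5: cell (2,4)='F' (+4 fires, +6 burnt)
  -> target ignites at step 5
Step 6: cell (2,4)='.' (+2 fires, +4 burnt)
Step 7: cell (2,4)='.' (+0 fires, +2 burnt)
  fire out at step 7

5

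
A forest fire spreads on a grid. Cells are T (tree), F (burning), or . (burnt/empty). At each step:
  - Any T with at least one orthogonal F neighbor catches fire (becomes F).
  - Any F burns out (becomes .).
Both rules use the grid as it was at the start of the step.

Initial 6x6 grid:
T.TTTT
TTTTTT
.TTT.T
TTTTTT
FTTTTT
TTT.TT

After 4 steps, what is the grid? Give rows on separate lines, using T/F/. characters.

Step 1: 3 trees catch fire, 1 burn out
  T.TTTT
  TTTTTT
  .TTT.T
  FTTTTT
  .FTTTT
  FTT.TT
Step 2: 3 trees catch fire, 3 burn out
  T.TTTT
  TTTTTT
  .TTT.T
  .FTTTT
  ..FTTT
  .FT.TT
Step 3: 4 trees catch fire, 3 burn out
  T.TTTT
  TTTTTT
  .FTT.T
  ..FTTT
  ...FTT
  ..F.TT
Step 4: 4 trees catch fire, 4 burn out
  T.TTTT
  TFTTTT
  ..FT.T
  ...FTT
  ....FT
  ....TT

T.TTTT
TFTTTT
..FT.T
...FTT
....FT
....TT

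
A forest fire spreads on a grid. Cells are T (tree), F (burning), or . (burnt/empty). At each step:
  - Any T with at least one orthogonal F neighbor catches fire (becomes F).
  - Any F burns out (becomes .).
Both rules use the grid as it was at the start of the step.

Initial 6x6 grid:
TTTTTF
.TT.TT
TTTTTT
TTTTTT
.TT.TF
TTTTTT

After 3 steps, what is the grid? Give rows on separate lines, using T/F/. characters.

Step 1: 5 trees catch fire, 2 burn out
  TTTTF.
  .TT.TF
  TTTTTT
  TTTTTF
  .TT.F.
  TTTTTF
Step 2: 5 trees catch fire, 5 burn out
  TTTF..
  .TT.F.
  TTTTTF
  TTTTF.
  .TT...
  TTTTF.
Step 3: 4 trees catch fire, 5 burn out
  TTF...
  .TT...
  TTTTF.
  TTTF..
  .TT...
  TTTF..

TTF...
.TT...
TTTTF.
TTTF..
.TT...
TTTF..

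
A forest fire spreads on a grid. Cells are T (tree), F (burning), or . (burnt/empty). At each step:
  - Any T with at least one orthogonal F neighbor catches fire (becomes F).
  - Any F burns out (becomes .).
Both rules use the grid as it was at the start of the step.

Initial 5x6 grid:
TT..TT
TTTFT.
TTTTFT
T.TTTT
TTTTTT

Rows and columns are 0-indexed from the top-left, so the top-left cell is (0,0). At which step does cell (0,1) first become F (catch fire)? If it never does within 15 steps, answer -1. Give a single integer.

Step 1: cell (0,1)='T' (+5 fires, +2 burnt)
Step 2: cell (0,1)='T' (+6 fires, +5 burnt)
Step 3: cell (0,1)='F' (+7 fires, +6 burnt)
  -> target ignites at step 3
Step 4: cell (0,1)='.' (+3 fires, +7 burnt)
Step 5: cell (0,1)='.' (+2 fires, +3 burnt)
Step 6: cell (0,1)='.' (+1 fires, +2 burnt)
Step 7: cell (0,1)='.' (+0 fires, +1 burnt)
  fire out at step 7

3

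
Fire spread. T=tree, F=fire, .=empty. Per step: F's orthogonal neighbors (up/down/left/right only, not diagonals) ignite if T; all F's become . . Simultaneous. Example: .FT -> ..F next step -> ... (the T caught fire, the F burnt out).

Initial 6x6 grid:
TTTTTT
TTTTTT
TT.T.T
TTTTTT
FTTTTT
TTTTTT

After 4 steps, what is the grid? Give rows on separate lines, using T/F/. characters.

Step 1: 3 trees catch fire, 1 burn out
  TTTTTT
  TTTTTT
  TT.T.T
  FTTTTT
  .FTTTT
  FTTTTT
Step 2: 4 trees catch fire, 3 burn out
  TTTTTT
  TTTTTT
  FT.T.T
  .FTTTT
  ..FTTT
  .FTTTT
Step 3: 5 trees catch fire, 4 burn out
  TTTTTT
  FTTTTT
  .F.T.T
  ..FTTT
  ...FTT
  ..FTTT
Step 4: 5 trees catch fire, 5 burn out
  FTTTTT
  .FTTTT
  ...T.T
  ...FTT
  ....FT
  ...FTT

FTTTTT
.FTTTT
...T.T
...FTT
....FT
...FTT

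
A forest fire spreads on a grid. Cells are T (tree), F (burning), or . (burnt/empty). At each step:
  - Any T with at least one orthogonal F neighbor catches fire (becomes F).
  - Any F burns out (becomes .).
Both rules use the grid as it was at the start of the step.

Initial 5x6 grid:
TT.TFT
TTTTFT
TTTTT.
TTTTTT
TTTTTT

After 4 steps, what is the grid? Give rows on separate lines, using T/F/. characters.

Step 1: 5 trees catch fire, 2 burn out
  TT.F.F
  TTTF.F
  TTTTF.
  TTTTTT
  TTTTTT
Step 2: 3 trees catch fire, 5 burn out
  TT....
  TTF...
  TTTF..
  TTTTFT
  TTTTTT
Step 3: 5 trees catch fire, 3 burn out
  TT....
  TF....
  TTF...
  TTTF.F
  TTTTFT
Step 4: 6 trees catch fire, 5 burn out
  TF....
  F.....
  TF....
  TTF...
  TTTF.F

TF....
F.....
TF....
TTF...
TTTF.F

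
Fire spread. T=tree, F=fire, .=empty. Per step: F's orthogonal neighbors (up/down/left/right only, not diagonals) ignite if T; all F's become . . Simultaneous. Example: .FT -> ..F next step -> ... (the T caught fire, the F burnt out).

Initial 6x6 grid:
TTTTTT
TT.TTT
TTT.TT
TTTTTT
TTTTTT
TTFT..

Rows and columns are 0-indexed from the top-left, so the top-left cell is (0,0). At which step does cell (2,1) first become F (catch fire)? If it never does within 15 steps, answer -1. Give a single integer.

Step 1: cell (2,1)='T' (+3 fires, +1 burnt)
Step 2: cell (2,1)='T' (+4 fires, +3 burnt)
Step 3: cell (2,1)='T' (+5 fires, +4 burnt)
Step 4: cell (2,1)='F' (+4 fires, +5 burnt)
  -> target ignites at step 4
Step 5: cell (2,1)='.' (+4 fires, +4 burnt)
Step 6: cell (2,1)='.' (+4 fires, +4 burnt)
Step 7: cell (2,1)='.' (+5 fires, +4 burnt)
Step 8: cell (2,1)='.' (+2 fires, +5 burnt)
Step 9: cell (2,1)='.' (+0 fires, +2 burnt)
  fire out at step 9

4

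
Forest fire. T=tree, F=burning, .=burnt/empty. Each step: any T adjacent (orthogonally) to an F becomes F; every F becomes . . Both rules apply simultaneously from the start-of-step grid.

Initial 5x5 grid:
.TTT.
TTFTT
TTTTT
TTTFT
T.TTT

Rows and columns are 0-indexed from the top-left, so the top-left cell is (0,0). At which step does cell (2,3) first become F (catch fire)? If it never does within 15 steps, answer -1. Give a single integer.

Step 1: cell (2,3)='F' (+8 fires, +2 burnt)
  -> target ignites at step 1
Step 2: cell (2,3)='.' (+9 fires, +8 burnt)
Step 3: cell (2,3)='.' (+2 fires, +9 burnt)
Step 4: cell (2,3)='.' (+1 fires, +2 burnt)
Step 5: cell (2,3)='.' (+0 fires, +1 burnt)
  fire out at step 5

1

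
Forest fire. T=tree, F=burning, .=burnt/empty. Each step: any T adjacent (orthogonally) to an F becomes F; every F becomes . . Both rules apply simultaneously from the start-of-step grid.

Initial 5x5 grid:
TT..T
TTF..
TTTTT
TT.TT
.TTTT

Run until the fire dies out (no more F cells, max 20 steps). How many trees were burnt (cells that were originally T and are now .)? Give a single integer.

Answer: 17

Derivation:
Step 1: +2 fires, +1 burnt (F count now 2)
Step 2: +4 fires, +2 burnt (F count now 4)
Step 3: +5 fires, +4 burnt (F count now 5)
Step 4: +4 fires, +5 burnt (F count now 4)
Step 5: +2 fires, +4 burnt (F count now 2)
Step 6: +0 fires, +2 burnt (F count now 0)
Fire out after step 6
Initially T: 18, now '.': 24
Total burnt (originally-T cells now '.'): 17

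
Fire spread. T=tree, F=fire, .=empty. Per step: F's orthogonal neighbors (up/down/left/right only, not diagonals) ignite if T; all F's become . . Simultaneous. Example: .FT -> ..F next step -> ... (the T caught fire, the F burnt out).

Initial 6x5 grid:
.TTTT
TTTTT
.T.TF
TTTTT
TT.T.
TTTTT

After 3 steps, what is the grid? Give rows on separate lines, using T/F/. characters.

Step 1: 3 trees catch fire, 1 burn out
  .TTTT
  TTTTF
  .T.F.
  TTTTF
  TT.T.
  TTTTT
Step 2: 3 trees catch fire, 3 burn out
  .TTTF
  TTTF.
  .T...
  TTTF.
  TT.T.
  TTTTT
Step 3: 4 trees catch fire, 3 burn out
  .TTF.
  TTF..
  .T...
  TTF..
  TT.F.
  TTTTT

.TTF.
TTF..
.T...
TTF..
TT.F.
TTTTT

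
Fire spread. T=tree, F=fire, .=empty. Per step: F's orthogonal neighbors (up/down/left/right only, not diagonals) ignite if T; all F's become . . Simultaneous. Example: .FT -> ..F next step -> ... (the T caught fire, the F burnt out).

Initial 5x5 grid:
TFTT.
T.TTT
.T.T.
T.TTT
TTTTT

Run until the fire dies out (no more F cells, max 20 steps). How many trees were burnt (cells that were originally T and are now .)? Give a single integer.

Answer: 17

Derivation:
Step 1: +2 fires, +1 burnt (F count now 2)
Step 2: +3 fires, +2 burnt (F count now 3)
Step 3: +1 fires, +3 burnt (F count now 1)
Step 4: +2 fires, +1 burnt (F count now 2)
Step 5: +1 fires, +2 burnt (F count now 1)
Step 6: +3 fires, +1 burnt (F count now 3)
Step 7: +2 fires, +3 burnt (F count now 2)
Step 8: +1 fires, +2 burnt (F count now 1)
Step 9: +1 fires, +1 burnt (F count now 1)
Step 10: +1 fires, +1 burnt (F count now 1)
Step 11: +0 fires, +1 burnt (F count now 0)
Fire out after step 11
Initially T: 18, now '.': 24
Total burnt (originally-T cells now '.'): 17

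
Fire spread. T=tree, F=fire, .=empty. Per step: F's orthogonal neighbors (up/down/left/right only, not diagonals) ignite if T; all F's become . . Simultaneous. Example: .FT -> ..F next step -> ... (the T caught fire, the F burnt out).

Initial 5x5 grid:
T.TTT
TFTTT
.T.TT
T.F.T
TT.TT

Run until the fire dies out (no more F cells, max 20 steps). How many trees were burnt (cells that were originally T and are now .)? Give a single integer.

Step 1: +3 fires, +2 burnt (F count now 3)
Step 2: +3 fires, +3 burnt (F count now 3)
Step 3: +3 fires, +3 burnt (F count now 3)
Step 4: +2 fires, +3 burnt (F count now 2)
Step 5: +1 fires, +2 burnt (F count now 1)
Step 6: +1 fires, +1 burnt (F count now 1)
Step 7: +1 fires, +1 burnt (F count now 1)
Step 8: +0 fires, +1 burnt (F count now 0)
Fire out after step 8
Initially T: 17, now '.': 22
Total burnt (originally-T cells now '.'): 14

Answer: 14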